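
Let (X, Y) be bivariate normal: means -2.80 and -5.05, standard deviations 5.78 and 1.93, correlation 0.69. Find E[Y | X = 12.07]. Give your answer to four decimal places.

For a bivariate normal, E[Y | X=x] = μ_Y + ρ·(σ_Y/σ_X)·(x − μ_X).
E[Y | X=12.07] = -5.05 + (0.69)·(1.93/5.78)·(12.07 − (-2.80)) = -5.05 + (0.2304)·(14.87) = -1.6240.

-1.6240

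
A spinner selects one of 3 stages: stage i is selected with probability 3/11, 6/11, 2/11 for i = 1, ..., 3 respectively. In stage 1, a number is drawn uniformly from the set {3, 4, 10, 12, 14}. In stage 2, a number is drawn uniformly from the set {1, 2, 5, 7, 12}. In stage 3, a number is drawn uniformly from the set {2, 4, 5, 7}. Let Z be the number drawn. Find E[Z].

336/55

E[Z | stage 1] = (3+4+10+12+14)/5 = 43/5.
E[Z | stage 2] = (1+2+5+7+12)/5 = 27/5.
E[Z | stage 3] = (2+4+5+7)/4 = 9/2.
By the law of total expectation,
E[Z] = (3/11)·(43/5) + (6/11)·(27/5) + (2/11)·(9/2) = 336/55.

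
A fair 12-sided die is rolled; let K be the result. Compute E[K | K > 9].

Given K > 9, K is equally likely to be any of {10, 11, 12}.
E[K | K > 9] = (10 + 11 + 12) / 3 = 11.

11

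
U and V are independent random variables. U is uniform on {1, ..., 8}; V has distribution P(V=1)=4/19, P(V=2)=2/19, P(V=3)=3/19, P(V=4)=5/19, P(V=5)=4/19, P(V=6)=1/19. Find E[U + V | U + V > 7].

P(U + V > 7) = 41/76.
Summing (U+V)·P(x,y) over outcomes with U + V > 7 gives 815/152.
E[U + V | U + V > 7] = (815/152) / (41/76) = 815/82.

815/82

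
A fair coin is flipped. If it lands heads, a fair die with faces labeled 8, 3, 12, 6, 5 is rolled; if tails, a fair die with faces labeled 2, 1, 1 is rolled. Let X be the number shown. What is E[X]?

61/15

E[X | heads] = (8+3+12+6+5)/5 = 34/5.
E[X | tails] = (2+1+1)/3 = 4/3.
By the law of total expectation,
E[X] = (1/2)·(34/5) + (1/2)·(4/3) = 61/15.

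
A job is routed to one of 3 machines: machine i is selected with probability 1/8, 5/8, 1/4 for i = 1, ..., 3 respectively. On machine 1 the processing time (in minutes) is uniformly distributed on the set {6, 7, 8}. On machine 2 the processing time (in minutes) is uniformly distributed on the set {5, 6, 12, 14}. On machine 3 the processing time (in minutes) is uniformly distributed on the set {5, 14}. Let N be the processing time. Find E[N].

E[N | machine 1] = (6+7+8)/3 = 7.
E[N | machine 2] = (5+6+12+14)/4 = 37/4.
E[N | machine 3] = (5+14)/2 = 19/2.
By the law of total expectation,
E[N] = (1/8)·(7) + (5/8)·(37/4) + (1/4)·(19/2) = 289/32.

289/32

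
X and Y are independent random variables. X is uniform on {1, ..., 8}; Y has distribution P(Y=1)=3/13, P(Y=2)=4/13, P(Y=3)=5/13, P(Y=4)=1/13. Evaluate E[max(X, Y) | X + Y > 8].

43/6

P(X + Y > 8) = 15/52.
Summing max(X,Y)·P(x,y) over outcomes with X + Y > 8 gives 215/104.
E[max(X, Y) | X + Y > 8] = (215/104) / (15/52) = 43/6.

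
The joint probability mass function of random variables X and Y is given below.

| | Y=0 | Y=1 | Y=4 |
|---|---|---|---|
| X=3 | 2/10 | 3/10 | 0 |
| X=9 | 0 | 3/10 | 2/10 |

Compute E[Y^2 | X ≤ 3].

3/5

P(X ≤ 3) = 1/2.
Σ Y^2·P over the event = 0·(2/10) + 1·(3/10) = 3/10.
E[Y^2 | X ≤ 3] = (3/10) / (1/2) = 3/5.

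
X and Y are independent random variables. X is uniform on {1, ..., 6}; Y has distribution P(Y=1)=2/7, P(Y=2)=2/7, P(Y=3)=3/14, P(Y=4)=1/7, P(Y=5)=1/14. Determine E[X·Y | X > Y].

477/50

P(X > Y) = 25/42.
Summing XY·P(x,y) over outcomes with X > Y gives 159/28.
E[X·Y | X > Y] = (159/28) / (25/42) = 477/50.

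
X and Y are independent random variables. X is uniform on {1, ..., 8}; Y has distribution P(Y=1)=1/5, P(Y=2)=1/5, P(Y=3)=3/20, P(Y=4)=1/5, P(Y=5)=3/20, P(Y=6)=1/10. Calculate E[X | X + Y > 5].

643/122

P(X + Y > 5) = 61/80.
Summing X·P(x,y) over outcomes with X + Y > 5 gives 643/160.
E[X | X + Y > 5] = (643/160) / (61/80) = 643/122.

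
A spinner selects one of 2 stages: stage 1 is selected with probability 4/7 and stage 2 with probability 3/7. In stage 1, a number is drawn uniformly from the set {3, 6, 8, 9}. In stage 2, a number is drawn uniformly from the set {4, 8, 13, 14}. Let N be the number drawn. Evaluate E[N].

221/28

E[N | stage 1] = (3+6+8+9)/4 = 13/2.
E[N | stage 2] = (4+8+13+14)/4 = 39/4.
E[N] = (4/7)·(13/2) + (3/7)·(39/4) = 221/28.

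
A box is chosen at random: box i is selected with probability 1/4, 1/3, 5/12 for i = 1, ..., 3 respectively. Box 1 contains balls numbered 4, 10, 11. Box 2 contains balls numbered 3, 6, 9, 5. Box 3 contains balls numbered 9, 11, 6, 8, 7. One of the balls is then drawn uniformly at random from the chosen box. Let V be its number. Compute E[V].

89/12

E[V | box 1] = (4+10+11)/3 = 25/3.
E[V | box 2] = (3+6+9+5)/4 = 23/4.
E[V | box 3] = (9+11+6+8+7)/5 = 41/5.
By the law of total expectation,
E[V] = (1/4)·(25/3) + (1/3)·(23/4) + (5/12)·(41/5) = 89/12.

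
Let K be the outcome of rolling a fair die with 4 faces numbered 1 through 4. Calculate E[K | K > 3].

4

Given K > 3, K is equally likely to be any of {4}.
E[K | K > 3] = (4) / 1 = 4.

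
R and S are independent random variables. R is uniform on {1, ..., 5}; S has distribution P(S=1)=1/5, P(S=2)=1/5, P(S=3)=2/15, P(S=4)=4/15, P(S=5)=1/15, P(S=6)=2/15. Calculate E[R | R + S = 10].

P(R + S = 10) = 1/25.
Summing R·P(x,y) over outcomes with R + S = 10 gives 13/75.
E[R | R + S = 10] = (13/75) / (1/25) = 13/3.

13/3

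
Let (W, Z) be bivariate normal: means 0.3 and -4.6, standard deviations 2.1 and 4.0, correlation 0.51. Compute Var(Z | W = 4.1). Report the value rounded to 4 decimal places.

11.8384

For a bivariate normal, Var(Z | W=x) = σ_Z²(1 − ρ²).
Var(Z | W=4.1) = (4.0)²·(1 − (0.51)²) = 16·0.7399 = 11.8384.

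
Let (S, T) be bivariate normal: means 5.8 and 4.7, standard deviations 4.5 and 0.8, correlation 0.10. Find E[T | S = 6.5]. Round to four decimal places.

For a bivariate normal, E[T | S=x] = μ_T + ρ·(σ_T/σ_S)·(x − μ_S).
E[T | S=6.5] = 4.7 + (0.10)·(0.8/4.5)·(6.5 − (5.8)) = 4.7 + (0.017778)·(0.7) = 4.7124.

4.7124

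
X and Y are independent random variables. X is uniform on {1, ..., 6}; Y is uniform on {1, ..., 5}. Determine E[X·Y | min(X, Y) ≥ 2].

14

P(min(X, Y) ≥ 2) = 2/3.
Summing XY·P(x,y) over outcomes with min(X, Y) ≥ 2 gives 28/3.
E[X·Y | min(X, Y) ≥ 2] = (28/3) / (2/3) = 14.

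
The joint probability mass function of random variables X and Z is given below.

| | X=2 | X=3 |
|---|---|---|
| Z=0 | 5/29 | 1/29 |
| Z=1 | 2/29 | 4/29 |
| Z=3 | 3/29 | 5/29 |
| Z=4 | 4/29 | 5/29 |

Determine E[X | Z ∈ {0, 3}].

17/7

P(Z ∈ {0, 3}) = 14/29.
Summing X·P(X=x,Z=y) over the conditioning event gives 34/29.
E[X | Z ∈ {0, 3}] = (34/29) / (14/29) = 17/7.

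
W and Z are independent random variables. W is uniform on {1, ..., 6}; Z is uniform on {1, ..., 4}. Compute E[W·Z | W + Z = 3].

2

P(W + Z = 3) = 1/12.
Summing WZ·P(x,y) over outcomes with W + Z = 3 gives 1/6.
E[W·Z | W + Z = 3] = (1/6) / (1/12) = 2.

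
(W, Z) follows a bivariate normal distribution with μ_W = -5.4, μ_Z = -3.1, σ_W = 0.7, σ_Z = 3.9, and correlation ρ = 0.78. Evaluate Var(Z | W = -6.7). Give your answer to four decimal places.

5.9562

The conditional variance in a bivariate normal is σ_Z²(1 − ρ²), independent of x.
Var(Z | W=-6.7) = (3.9)²·(1 − (0.78)²) = 15.21·0.3916 = 5.9562.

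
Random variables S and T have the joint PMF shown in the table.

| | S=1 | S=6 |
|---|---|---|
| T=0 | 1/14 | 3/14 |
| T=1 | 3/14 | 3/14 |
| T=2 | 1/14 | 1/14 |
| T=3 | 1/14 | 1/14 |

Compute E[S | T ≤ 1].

P(T ≤ 1) = 5/7.
Σ S·P over the event = 1·(1/14) + 1·(3/14) + 6·(3/14) + 6·(3/14) = 20/7.
E[S | T ≤ 1] = (20/7) / (5/7) = 4.

4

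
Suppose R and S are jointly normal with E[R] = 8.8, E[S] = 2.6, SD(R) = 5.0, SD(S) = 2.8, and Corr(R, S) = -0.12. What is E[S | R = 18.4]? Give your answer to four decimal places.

E[S | R=x] = μ_S + ρ(σ_S/σ_R)(x − μ_R) for jointly normal variables.
E[S | R=18.4] = 2.6 + (-0.12)·(2.8/5.0)·(18.4 − (8.8)) = 2.6 + (-0.0672)·(9.6) = 1.9549.

1.9549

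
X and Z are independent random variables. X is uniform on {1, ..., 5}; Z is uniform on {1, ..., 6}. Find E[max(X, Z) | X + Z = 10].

11/2

Outcomes with X + Z = 10: (4,6), (5,5), each with probability 1/30.
E[max(X, Z) | X + Z = 10] = (6 + 5) / 2 = 11/2.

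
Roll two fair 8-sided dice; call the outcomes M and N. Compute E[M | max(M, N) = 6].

P(max(M, N) = 6) = 11/64.
Summing M·P(x,y) over outcomes with max(M, N) = 6 gives 51/64.
E[M | max(M, N) = 6] = (51/64) / (11/64) = 51/11.

51/11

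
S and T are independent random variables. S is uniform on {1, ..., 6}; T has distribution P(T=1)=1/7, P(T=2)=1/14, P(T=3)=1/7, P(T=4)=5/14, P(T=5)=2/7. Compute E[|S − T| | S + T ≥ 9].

P(S + T ≥ 9) = 2/7.
Summing |S−T|·P(x,y) over outcomes with S + T ≥ 9 gives 29/84.
E[|S − T| | S + T ≥ 9] = (29/84) / (2/7) = 29/24.

29/24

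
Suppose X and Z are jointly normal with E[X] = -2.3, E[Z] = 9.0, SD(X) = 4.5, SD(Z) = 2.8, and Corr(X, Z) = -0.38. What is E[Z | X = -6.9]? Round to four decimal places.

The regression of Z on X has slope ρ·σ_Z/σ_X and passes through (μ_X, μ_Z).
E[Z | X=-6.9] = 9.0 + (-0.38)·(2.8/4.5)·(-6.9 − (-2.3)) = 9.0 + (-0.23644)·(-4.6) = 10.0876.

10.0876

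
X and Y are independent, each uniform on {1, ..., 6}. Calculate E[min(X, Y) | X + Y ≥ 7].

23/7

P(X + Y ≥ 7) = 7/12.
Summing min(X,Y)·P(x,y) over outcomes with X + Y ≥ 7 gives 23/12.
E[min(X, Y) | X + Y ≥ 7] = (23/12) / (7/12) = 23/7.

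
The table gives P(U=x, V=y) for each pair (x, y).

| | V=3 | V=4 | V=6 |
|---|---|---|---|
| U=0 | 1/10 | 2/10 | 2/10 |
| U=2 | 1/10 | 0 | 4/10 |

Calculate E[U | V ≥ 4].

1

P(V ≥ 4) = 4/5.
Σ U·P over the event = 0·(2/10) + 0·(2/10) + 2·(4/10) = 4/5.
E[U | V ≥ 4] = (4/5) / (4/5) = 1.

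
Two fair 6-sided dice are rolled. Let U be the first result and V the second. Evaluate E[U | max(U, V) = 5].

35/9

Outcomes with max(U, V) = 5: (1,5), (2,5), (3,5), (4,5), (5,1), (5,2), (5,3), (5,4), (5,5), each with probability 1/36.
E[U | max(U, V) = 5] = (1 + 2 + 3 + 4 + 5 + 5 + 5 + 5 + 5) / 9 = 35/9.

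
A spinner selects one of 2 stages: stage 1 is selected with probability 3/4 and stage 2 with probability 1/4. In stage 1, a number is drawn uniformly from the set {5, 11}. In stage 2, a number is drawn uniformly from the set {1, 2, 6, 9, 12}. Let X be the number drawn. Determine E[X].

15/2

E[X | stage 1] = (5+11)/2 = 8.
E[X | stage 2] = (1+2+6+9+12)/5 = 6.
E[X] = (3/4)·(8) + (1/4)·(6) = 15/2.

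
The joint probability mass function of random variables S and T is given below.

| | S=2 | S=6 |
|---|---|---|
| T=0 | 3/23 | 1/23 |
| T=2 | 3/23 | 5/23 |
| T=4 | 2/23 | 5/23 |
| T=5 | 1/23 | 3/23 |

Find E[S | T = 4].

34/7

P(T = 4) = 7/23.
Σ S·P over the event = 2·(2/23) + 6·(5/23) = 34/23.
E[S | T = 4] = (34/23) / (7/23) = 34/7.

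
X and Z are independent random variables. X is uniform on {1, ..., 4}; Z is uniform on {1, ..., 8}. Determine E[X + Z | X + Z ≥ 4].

P(X + Z ≥ 4) = 29/32.
Summing (X+Z)·P(x,y) over outcomes with X + Z ≥ 4 gives 27/4.
E[X + Z | X + Z ≥ 4] = (27/4) / (29/32) = 216/29.

216/29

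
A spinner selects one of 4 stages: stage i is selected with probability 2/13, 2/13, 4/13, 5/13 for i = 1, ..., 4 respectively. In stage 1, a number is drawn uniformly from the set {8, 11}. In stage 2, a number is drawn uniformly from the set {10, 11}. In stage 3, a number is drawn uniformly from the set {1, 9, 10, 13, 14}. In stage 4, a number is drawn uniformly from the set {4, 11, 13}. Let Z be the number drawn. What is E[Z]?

1864/195

E[Z | stage 1] = (8+11)/2 = 19/2.
E[Z | stage 2] = (10+11)/2 = 21/2.
E[Z | stage 3] = (1+9+10+13+14)/5 = 47/5.
E[Z | stage 4] = (4+11+13)/3 = 28/3.
E[Z] = (2/13)·(19/2) + (2/13)·(21/2) + (4/13)·(47/5) + (5/13)·(28/3) = 1864/195.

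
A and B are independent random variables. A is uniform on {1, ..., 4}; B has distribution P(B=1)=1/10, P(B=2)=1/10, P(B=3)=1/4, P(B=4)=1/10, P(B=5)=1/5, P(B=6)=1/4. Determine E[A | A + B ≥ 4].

P(A + B ≥ 4) = 37/40.
Summing A·P(x,y) over outcomes with A + B ≥ 4 gives 12/5.
E[A | A + B ≥ 4] = (12/5) / (37/40) = 96/37.

96/37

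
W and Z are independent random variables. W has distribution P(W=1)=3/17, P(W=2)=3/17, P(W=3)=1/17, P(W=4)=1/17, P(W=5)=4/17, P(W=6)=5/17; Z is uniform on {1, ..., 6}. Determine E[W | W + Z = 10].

P(W + Z = 10) = 5/51.
Summing W·P(x,y) over outcomes with W + Z = 10 gives 9/17.
E[W | W + Z = 10] = (9/17) / (5/51) = 27/5.

27/5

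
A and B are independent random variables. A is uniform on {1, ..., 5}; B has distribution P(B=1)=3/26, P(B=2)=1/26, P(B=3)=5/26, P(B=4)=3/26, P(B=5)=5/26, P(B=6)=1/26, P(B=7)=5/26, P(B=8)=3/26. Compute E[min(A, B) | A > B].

15/7

P(A > B) = 14/65.
Summing min(A,B)·P(x,y) over outcomes with A > B gives 6/13.
E[min(A, B) | A > B] = (6/13) / (14/65) = 15/7.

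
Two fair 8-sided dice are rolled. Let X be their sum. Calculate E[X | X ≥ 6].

268/27

P(X ≥ 6) = 27/32.
E[X | X ≥ 6] = (67/8) / (27/32) = 268/27.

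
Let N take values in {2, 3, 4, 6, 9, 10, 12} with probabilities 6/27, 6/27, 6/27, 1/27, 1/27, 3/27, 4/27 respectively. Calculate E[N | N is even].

6

P(N is even) = 20/27.
Σ over the event: 2·2/9 + 4·2/9 + 6·1/27 + 10·1/9 + 12·4/27 = 40/9.
E[N | N is even] = (40/9) / (20/27) = 6.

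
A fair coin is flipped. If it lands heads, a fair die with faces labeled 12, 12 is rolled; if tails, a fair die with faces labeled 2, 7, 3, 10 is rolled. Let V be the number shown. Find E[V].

35/4

E[V | heads] = (12+12)/2 = 12.
E[V | tails] = (2+7+3+10)/4 = 11/2.
By the law of total expectation,
E[V] = (1/2)·(12) + (1/2)·(11/2) = 35/4.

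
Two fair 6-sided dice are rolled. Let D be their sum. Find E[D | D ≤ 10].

P(D ≤ 10) = 11/12.
E[D | D ≤ 10] = (109/18) / (11/12) = 218/33.

218/33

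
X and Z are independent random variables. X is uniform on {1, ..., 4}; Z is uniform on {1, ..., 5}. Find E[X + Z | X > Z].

5

Outcomes with X > Z: (2,1), (3,1), (3,2), (4,1), (4,2), (4,3), each with probability 1/20.
E[X + Z | X > Z] = (3 + 4 + 5 + 5 + 6 + 7) / 6 = 5.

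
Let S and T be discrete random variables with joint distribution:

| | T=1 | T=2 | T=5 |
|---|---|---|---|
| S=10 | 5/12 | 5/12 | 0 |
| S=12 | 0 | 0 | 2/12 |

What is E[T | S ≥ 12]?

P(S ≥ 12) = 1/6.
Σ T·P over the event = 5·(2/12) = 5/6.
E[T | S ≥ 12] = (5/6) / (1/6) = 5.

5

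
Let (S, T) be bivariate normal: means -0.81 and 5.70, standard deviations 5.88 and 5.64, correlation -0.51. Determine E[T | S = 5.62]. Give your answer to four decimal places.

2.5545

For a bivariate normal, E[T | S=x] = μ_T + ρ·(σ_T/σ_S)·(x − μ_S).
E[T | S=5.62] = 5.70 + (-0.51)·(5.64/5.88)·(5.62 − (-0.81)) = 5.70 + (-0.489184)·(6.43) = 2.5545.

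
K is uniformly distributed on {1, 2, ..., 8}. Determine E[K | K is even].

Given K is even, K is equally likely to be any of {2, 4, 6, 8}.
E[K | K is even] = (2 + 4 + 6 + 8) / 4 = 5.

5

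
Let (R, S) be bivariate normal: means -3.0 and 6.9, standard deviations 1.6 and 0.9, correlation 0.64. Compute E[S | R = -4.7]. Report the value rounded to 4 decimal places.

6.2880

The regression of S on R has slope ρ·σ_S/σ_R and passes through (μ_R, μ_S).
E[S | R=-4.7] = 6.9 + (0.64)·(0.9/1.6)·(-4.7 − (-3.0)) = 6.9 + (0.36)·(-1.7) = 6.2880.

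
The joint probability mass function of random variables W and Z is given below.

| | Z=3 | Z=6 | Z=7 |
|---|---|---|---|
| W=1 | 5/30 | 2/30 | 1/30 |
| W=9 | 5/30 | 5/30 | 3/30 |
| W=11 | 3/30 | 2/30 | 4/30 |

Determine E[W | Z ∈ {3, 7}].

P(Z ∈ {3, 7}) = 7/10.
Σ W·P over the event = 1·(5/30) + 1·(1/30) + 9·(5/30) + 9·(3/30) + 11·(3/30) + 11·(4/30) = 31/6.
E[W | Z ∈ {3, 7}] = (31/6) / (7/10) = 155/21.

155/21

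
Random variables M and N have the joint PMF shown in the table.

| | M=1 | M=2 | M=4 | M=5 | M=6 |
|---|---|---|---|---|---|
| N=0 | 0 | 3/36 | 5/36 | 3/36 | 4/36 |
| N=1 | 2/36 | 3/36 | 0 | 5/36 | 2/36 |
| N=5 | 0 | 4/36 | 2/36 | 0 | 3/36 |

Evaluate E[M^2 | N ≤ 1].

58/3

P(N ≤ 1) = 3/4.
Σ M^2·P over the event = 1·(2/36) + 4·(3/36) + 4·(3/36) + 16·(5/36) + 25·(3/36) + 25·(5/36) + 36·(4/36) + 36·(2/36) = 29/2.
E[M^2 | N ≤ 1] = (29/2) / (3/4) = 58/3.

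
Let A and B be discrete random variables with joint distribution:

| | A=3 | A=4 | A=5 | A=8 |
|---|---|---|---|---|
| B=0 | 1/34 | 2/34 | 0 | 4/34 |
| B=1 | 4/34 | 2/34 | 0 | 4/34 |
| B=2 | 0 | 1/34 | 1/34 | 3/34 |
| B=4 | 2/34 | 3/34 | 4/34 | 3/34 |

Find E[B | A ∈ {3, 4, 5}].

P(A ∈ {3, 4, 5}) = 10/17.
Summing B·P(A=x,B=y) over the conditioning event gives 23/17.
E[B | A ∈ {3, 4, 5}] = (23/17) / (10/17) = 23/10.

23/10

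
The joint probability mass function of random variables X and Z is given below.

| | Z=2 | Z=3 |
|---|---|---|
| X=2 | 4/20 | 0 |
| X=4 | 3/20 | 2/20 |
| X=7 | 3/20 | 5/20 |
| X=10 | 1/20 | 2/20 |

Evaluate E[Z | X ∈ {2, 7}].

29/12

P(X ∈ {2, 7}) = 3/5.
Σ Z·P over the event = 2·(4/20) + 2·(3/20) + 3·(5/20) = 29/20.
E[Z | X ∈ {2, 7}] = (29/20) / (3/5) = 29/12.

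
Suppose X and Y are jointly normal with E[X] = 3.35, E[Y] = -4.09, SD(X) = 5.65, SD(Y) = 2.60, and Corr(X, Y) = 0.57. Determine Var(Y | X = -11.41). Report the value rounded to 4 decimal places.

4.5637

Var(Y | X=x) = (1 − ρ²)·σ_Y².
Var(Y | X=-11.41) = (2.60)²·(1 − (0.57)²) = 6.76·0.6751 = 4.5637.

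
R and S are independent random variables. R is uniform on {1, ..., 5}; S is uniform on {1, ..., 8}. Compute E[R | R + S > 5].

10/3

P(R + S > 5) = 3/4.
Summing R·P(x,y) over outcomes with R + S > 5 gives 5/2.
E[R | R + S > 5] = (5/2) / (3/4) = 10/3.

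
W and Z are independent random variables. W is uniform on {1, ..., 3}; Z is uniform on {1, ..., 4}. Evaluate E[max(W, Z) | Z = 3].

P(Z = 3) = 1/4.
Summing max(W,Z)·P(x,y) over outcomes with Z = 3 gives 3/4.
E[max(W, Z) | Z = 3] = (3/4) / (1/4) = 3.

3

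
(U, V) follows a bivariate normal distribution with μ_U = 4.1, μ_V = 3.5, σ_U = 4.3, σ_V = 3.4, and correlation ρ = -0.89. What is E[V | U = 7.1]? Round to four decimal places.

E[V | U=x] = μ_V + ρ(σ_V/σ_U)(x − μ_U) for jointly normal variables.
E[V | U=7.1] = 3.5 + (-0.89)·(3.4/4.3)·(7.1 − (4.1)) = 3.5 + (-0.70372)·(3) = 1.3888.

1.3888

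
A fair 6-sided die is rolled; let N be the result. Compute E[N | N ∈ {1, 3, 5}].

P(N ∈ {1, 3, 5}) = 1/2.
Σ over the event: 1·1/6 + 3·1/6 + 5·1/6 = 3/2.
E[N | N ∈ {1, 3, 5}] = (3/2) / (1/2) = 3.

3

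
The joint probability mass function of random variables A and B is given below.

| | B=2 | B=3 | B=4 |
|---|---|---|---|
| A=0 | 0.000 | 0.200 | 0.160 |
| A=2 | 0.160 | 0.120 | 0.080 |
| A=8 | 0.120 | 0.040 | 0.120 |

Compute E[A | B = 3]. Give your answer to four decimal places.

P(B = 3) = 0.360.
Summing A·P(A=x,B=y) over the conditioning event gives 0.560.
E[A | B = 3] = (0.560) / (0.360) = 1.5556.

1.5556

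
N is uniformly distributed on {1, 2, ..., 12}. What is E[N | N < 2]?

Given N < 2, N is equally likely to be any of {1}.
E[N | N < 2] = (1) / 1 = 1.

1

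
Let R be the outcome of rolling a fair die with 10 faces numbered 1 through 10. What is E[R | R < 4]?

Given R < 4, R is equally likely to be any of {1, 2, 3}.
E[R | R < 4] = (1 + 2 + 3) / 3 = 2.

2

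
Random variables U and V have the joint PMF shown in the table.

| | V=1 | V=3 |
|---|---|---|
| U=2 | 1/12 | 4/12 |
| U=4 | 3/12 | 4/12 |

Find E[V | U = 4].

15/7

P(U = 4) = 7/12.
Σ V·P over the event = 1·(3/12) + 3·(4/12) = 5/4.
E[V | U = 4] = (5/4) / (7/12) = 15/7.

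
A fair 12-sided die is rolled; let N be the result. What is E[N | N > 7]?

10

Given N > 7, N is equally likely to be any of {8, 9, 10, 11, 12}.
E[N | N > 7] = (8 + 9 + 10 + 11 + 12) / 5 = 10.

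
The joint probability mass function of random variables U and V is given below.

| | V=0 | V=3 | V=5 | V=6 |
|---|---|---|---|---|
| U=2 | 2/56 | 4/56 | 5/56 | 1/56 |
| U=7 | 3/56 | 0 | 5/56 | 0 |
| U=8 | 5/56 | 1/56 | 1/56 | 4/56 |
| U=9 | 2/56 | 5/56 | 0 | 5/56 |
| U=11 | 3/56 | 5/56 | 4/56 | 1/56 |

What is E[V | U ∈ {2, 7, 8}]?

P(U ∈ {2, 7, 8}) = 31/56.
Summing V·P(U=x,V=y) over the conditioning event gives 25/14.
E[V | U ∈ {2, 7, 8}] = (25/14) / (31/56) = 100/31.

100/31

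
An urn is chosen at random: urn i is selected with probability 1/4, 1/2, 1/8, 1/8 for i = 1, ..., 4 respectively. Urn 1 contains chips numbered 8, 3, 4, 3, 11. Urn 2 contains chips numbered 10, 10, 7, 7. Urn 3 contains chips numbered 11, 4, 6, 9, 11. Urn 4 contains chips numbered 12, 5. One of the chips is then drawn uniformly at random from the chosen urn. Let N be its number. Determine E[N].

623/80

E[N | urn 1] = (8+3+4+3+11)/5 = 29/5.
E[N | urn 2] = (10+10+7+7)/4 = 17/2.
E[N | urn 3] = (11+4+6+9+11)/5 = 41/5.
E[N | urn 4] = (12+5)/2 = 17/2.
By the law of total expectation,
E[N] = (1/4)·(29/5) + (1/2)·(17/2) + (1/8)·(41/5) + (1/8)·(17/2) = 623/80.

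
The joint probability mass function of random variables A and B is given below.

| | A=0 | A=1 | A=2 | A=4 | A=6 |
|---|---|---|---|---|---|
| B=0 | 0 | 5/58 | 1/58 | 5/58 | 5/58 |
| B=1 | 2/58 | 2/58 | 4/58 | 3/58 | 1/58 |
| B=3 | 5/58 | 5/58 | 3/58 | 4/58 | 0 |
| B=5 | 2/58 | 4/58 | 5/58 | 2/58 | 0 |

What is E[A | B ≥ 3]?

P(B ≥ 3) = 15/29.
Σ A·P over the event = 0·(5/58) + 0·(2/58) + 1·(5/58) + 1·(4/58) + 2·(3/58) + 2·(5/58) + 4·(4/58) + 4·(2/58) = 49/58.
E[A | B ≥ 3] = (49/58) / (15/29) = 49/30.

49/30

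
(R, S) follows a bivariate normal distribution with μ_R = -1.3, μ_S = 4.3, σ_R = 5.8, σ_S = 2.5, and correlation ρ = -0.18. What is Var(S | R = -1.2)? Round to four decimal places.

6.0475

Var(S | R=x) = (1 − ρ²)·σ_S².
Var(S | R=-1.2) = (2.5)²·(1 − (-0.18)²) = 6.25·0.9676 = 6.0475.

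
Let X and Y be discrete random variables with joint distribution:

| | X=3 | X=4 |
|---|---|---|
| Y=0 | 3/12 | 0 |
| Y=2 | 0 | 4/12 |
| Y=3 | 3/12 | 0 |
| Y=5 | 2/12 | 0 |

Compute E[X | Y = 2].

4

P(Y = 2) = 1/3.
Summing X·P(X=x,Y=y) over the conditioning event gives 4/3.
E[X | Y = 2] = (4/3) / (1/3) = 4.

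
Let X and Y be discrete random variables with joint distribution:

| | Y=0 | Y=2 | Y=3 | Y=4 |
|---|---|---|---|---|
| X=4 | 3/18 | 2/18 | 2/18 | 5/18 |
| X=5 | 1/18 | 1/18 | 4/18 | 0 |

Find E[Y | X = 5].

P(X = 5) = 1/3.
Σ Y·P over the event = 0·(1/18) + 2·(1/18) + 3·(4/18) = 7/9.
E[Y | X = 5] = (7/9) / (1/3) = 7/3.

7/3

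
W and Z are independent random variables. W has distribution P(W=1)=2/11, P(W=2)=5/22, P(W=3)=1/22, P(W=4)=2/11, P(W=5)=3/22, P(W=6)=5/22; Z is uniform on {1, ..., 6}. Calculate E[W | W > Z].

P(W > Z) = 14/33.
Summing W·P(x,y) over outcomes with W > Z gives 137/66.
E[W | W > Z] = (137/66) / (14/33) = 137/28.

137/28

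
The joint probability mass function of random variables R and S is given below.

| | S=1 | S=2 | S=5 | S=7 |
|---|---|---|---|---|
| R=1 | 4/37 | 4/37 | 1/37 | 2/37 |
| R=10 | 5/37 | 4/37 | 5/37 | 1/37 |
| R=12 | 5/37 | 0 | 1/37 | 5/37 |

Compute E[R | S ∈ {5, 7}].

9

P(S ∈ {5, 7}) = 15/37.
Σ R·P over the event = 1·(1/37) + 1·(2/37) + 10·(5/37) + 10·(1/37) + 12·(1/37) + 12·(5/37) = 135/37.
E[R | S ∈ {5, 7}] = (135/37) / (15/37) = 9.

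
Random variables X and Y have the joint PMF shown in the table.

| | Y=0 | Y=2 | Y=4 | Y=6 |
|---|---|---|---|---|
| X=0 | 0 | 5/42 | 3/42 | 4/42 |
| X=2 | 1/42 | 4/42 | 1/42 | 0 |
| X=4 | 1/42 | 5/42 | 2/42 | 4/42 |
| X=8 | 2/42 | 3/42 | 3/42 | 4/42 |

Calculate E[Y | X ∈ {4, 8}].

7/2

P(X ∈ {4, 8}) = 4/7.
Σ Y·P over the event = 0·(1/42) + 2·(5/42) + 4·(2/42) + 6·(4/42) + 0·(2/42) + 2·(3/42) + 4·(3/42) + 6·(4/42) = 2.
E[Y | X ∈ {4, 8}] = (2) / (4/7) = 7/2.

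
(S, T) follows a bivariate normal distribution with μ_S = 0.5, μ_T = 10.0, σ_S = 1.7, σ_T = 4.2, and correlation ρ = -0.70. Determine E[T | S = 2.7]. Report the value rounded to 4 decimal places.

6.1953

For a bivariate normal, E[T | S=x] = μ_T + ρ·(σ_T/σ_S)·(x − μ_S).
E[T | S=2.7] = 10.0 + (-0.70)·(4.2/1.7)·(2.7 − (0.5)) = 10.0 + (-1.7294)·(2.2) = 6.1953.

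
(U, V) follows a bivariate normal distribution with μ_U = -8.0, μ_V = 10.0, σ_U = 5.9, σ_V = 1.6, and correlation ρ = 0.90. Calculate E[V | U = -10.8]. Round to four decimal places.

E[V | U=x] = μ_V + ρ(σ_V/σ_U)(x − μ_U) for jointly normal variables.
E[V | U=-10.8] = 10.0 + (0.90)·(1.6/5.9)·(-10.8 − (-8.0)) = 10.0 + (0.24407)·(-2.8) = 9.3166.

9.3166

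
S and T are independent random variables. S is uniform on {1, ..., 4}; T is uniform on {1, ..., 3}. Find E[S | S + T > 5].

11/3

Outcomes with S + T > 5: (3,3), (4,2), (4,3), each with probability 1/12.
E[S | S + T > 5] = (3 + 4 + 4) / 3 = 11/3.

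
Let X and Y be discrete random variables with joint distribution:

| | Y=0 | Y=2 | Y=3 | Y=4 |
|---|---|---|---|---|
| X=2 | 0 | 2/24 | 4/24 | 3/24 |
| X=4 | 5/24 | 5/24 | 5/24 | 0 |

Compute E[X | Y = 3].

P(Y = 3) = 3/8.
Σ X·P over the event = 2·(4/24) + 4·(5/24) = 7/6.
E[X | Y = 3] = (7/6) / (3/8) = 28/9.

28/9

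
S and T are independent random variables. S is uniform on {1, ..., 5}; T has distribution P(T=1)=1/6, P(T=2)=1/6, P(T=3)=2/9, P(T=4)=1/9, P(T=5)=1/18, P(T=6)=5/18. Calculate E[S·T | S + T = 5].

31/6

P(S + T = 5) = 2/15.
Summing ST·P(x,y) over outcomes with S + T = 5 gives 31/45.
E[S·T | S + T = 5] = (31/45) / (2/15) = 31/6.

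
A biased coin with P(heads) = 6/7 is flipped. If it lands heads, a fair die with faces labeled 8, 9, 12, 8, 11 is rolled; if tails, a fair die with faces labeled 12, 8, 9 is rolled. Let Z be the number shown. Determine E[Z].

1009/105

E[Z | heads] = (8+9+12+8+11)/5 = 48/5.
E[Z | tails] = (12+8+9)/3 = 29/3.
E[Z] = (6/7)·(48/5) + (1/7)·(29/3) = 1009/105.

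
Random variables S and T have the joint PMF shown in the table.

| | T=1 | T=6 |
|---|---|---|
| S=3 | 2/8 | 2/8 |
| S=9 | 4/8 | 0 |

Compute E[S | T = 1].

P(T = 1) = 3/4.
Σ S·P over the event = 3·(2/8) + 9·(4/8) = 21/4.
E[S | T = 1] = (21/4) / (3/4) = 7.

7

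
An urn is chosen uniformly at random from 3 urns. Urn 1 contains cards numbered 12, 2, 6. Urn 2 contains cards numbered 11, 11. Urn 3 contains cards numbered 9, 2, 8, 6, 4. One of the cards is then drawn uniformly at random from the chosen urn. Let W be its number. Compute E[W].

E[W | urn 1] = (12+2+6)/3 = 20/3.
E[W | urn 2] = (11+11)/2 = 11.
E[W | urn 3] = (9+2+8+6+4)/5 = 29/5.
E[W] = (1/3)·(20/3) + (1/3)·(11) + (1/3)·(29/5) = 352/45.

352/45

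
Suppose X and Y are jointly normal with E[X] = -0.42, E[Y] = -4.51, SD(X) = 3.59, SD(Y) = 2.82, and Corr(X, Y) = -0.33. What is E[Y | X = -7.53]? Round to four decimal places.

E[Y | X=x] = μ_Y + ρ(σ_Y/σ_X)(x − μ_X) for jointly normal variables.
E[Y | X=-7.53] = -4.51 + (-0.33)·(2.82/3.59)·(-7.53 − (-0.42)) = -4.51 + (-0.25922)·(-7.11) = -2.6669.

-2.6669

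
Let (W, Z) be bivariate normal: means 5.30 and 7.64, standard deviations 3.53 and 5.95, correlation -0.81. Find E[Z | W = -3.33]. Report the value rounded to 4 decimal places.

E[Z | W=x] = μ_Z + ρ(σ_Z/σ_W)(x − μ_W) for jointly normal variables.
E[Z | W=-3.33] = 7.64 + (-0.81)·(5.95/3.53)·(-3.33 − (5.30)) = 7.64 + (-1.3653)·(-8.63) = 19.4225.

19.4225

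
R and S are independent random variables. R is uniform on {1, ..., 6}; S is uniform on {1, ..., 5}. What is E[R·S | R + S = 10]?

49/2

Outcomes with R + S = 10: (5,5), (6,4), each with probability 1/30.
E[R·S | R + S = 10] = (25 + 24) / 2 = 49/2.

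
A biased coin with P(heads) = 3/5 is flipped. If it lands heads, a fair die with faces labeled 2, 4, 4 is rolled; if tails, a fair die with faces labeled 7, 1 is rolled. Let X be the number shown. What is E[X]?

E[X | heads] = (2+4+4)/3 = 10/3.
E[X | tails] = (7+1)/2 = 4.
E[X] = (3/5)·(10/3) + (2/5)·(4) = 18/5.

18/5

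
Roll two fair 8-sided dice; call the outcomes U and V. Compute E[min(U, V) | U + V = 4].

Outcomes with U + V = 4: (1,3), (2,2), (3,1), each with probability 1/64.
E[min(U, V) | U + V = 4] = (1 + 2 + 1) / 3 = 4/3.

4/3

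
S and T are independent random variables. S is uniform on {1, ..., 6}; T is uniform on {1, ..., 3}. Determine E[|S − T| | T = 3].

3/2

Outcomes with T = 3: (1,3), (2,3), (3,3), (4,3), (5,3), (6,3), each with probability 1/18.
E[|S − T| | T = 3] = (2 + 1 + 0 + 1 + 2 + 3) / 6 = 3/2.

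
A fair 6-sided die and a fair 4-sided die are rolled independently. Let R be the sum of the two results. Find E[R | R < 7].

32/7

P(R < 7) = 7/12.
Σ over the event: 2·1/24 + 3·1/12 + 4·1/8 + 5·1/6 + 6·1/6 = 8/3.
E[R | R < 7] = (8/3) / (7/12) = 32/7.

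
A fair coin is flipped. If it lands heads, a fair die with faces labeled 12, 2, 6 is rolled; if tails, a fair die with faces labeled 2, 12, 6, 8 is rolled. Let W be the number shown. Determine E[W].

41/6

E[W | heads] = (12+2+6)/3 = 20/3.
E[W | tails] = (2+12+6+8)/4 = 7.
E[W] = (1/2)·(20/3) + (1/2)·(7) = 41/6.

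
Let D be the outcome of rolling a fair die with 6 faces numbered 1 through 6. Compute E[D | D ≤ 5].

Given D ≤ 5, D is equally likely to be any of {1, 2, 3, 4, 5}.
E[D | D ≤ 5] = (1 + 2 + 3 + 4 + 5) / 5 = 3.

3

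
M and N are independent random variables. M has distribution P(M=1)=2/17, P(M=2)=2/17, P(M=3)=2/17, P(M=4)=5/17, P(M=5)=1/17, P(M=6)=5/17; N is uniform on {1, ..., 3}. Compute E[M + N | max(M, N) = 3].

P(max(M, N) = 3) = 10/51.
Summing (M+N)·P(x,y) over outcomes with max(M, N) = 3 gives 16/17.
E[M + N | max(M, N) = 3] = (16/17) / (10/51) = 24/5.

24/5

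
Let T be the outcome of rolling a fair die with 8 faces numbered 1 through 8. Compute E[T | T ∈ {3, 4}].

7/2

P(T ∈ {3, 4}) = 1/4.
Σ over the event: 3·1/8 + 4·1/8 = 7/8.
E[T | T ∈ {3, 4}] = (7/8) / (1/4) = 7/2.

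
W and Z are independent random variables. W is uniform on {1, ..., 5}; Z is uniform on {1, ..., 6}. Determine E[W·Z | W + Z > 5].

P(W + Z > 5) = 2/3.
Summing WZ·P(x,y) over outcomes with W + Z > 5 gives 28/3.
E[W·Z | W + Z > 5] = (28/3) / (2/3) = 14.

14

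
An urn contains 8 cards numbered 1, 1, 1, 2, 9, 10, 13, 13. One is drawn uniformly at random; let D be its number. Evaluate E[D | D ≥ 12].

P(D ≥ 12) = 1/4.
Σ over the event: 13·1/4 = 13/4.
E[D | D ≥ 12] = (13/4) / (1/4) = 13.

13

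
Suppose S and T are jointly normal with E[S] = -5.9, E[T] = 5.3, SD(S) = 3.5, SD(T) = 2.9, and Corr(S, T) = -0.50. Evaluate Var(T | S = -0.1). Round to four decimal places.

Var(T | S=x) = (1 − ρ²)·σ_T².
Var(T | S=-0.1) = (2.9)²·(1 − (-0.50)²) = 8.41·0.75 = 6.3075.

6.3075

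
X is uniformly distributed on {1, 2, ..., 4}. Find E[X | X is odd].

2

Given X is odd, X is equally likely to be any of {1, 3}.
E[X | X is odd] = (1 + 3) / 2 = 2.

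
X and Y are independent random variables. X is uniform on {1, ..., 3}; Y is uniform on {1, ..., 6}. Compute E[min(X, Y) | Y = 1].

1

Outcomes with Y = 1: (1,1), (2,1), (3,1), each with probability 1/18.
E[min(X, Y) | Y = 1] = (1 + 1 + 1) / 3 = 1.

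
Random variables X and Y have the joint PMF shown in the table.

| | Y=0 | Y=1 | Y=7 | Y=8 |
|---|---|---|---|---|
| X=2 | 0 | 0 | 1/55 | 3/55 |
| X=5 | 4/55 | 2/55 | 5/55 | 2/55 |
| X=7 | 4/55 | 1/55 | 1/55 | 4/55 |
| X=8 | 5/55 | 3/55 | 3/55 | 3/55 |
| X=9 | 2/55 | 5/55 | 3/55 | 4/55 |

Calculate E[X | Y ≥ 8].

P(Y ≥ 8) = 16/55.
Summing X·P(X=x,Y=y) over the conditioning event gives 104/55.
E[X | Y ≥ 8] = (104/55) / (16/55) = 13/2.

13/2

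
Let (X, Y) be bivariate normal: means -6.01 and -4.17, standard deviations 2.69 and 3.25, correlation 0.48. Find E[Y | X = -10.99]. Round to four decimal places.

The regression of Y on X has slope ρ·σ_Y/σ_X and passes through (μ_X, μ_Y).
E[Y | X=-10.99] = -4.17 + (0.48)·(3.25/2.69)·(-10.99 − (-6.01)) = -4.17 + (0.579926)·(-4.98) = -7.0580.

-7.0580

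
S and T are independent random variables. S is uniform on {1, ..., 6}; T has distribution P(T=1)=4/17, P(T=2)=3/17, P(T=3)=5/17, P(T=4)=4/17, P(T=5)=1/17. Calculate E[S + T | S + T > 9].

P(S + T > 9) = 1/17.
Summing (S+T)·P(x,y) over outcomes with S + T > 9 gives 61/102.
E[S + T | S + T > 9] = (61/102) / (1/17) = 61/6.

61/6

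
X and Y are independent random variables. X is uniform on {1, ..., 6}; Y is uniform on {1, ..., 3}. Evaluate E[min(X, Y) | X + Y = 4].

Outcomes with X + Y = 4: (1,3), (2,2), (3,1), each with probability 1/18.
E[min(X, Y) | X + Y = 4] = (1 + 2 + 1) / 3 = 4/3.

4/3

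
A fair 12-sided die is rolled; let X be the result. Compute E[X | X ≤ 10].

Given X ≤ 10, X is equally likely to be any of {1, 2, 3, 4, 5, 6, 7, 8, 9, 10}.
E[X | X ≤ 10] = (1 + 2 + 3 + 4 + 5 + 6 + 7 + 8 + 9 + 10) / 10 = 11/2.

11/2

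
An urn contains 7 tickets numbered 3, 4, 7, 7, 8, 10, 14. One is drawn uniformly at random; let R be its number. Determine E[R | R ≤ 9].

P(R ≤ 9) = 5/7.
Σ over the event: 3·1/7 + 4·1/7 + 7·2/7 + 8·1/7 = 29/7.
E[R | R ≤ 9] = (29/7) / (5/7) = 29/5.

29/5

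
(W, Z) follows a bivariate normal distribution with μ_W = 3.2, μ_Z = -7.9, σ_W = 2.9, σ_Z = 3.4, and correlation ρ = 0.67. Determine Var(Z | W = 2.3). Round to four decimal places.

6.3707

Var(Z | W=x) = (1 − ρ²)·σ_Z².
Var(Z | W=2.3) = (3.4)²·(1 − (0.67)²) = 11.56·0.5511 = 6.3707.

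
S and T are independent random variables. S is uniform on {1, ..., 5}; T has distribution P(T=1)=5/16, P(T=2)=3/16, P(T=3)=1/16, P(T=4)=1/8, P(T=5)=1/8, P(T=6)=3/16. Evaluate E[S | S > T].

125/33

P(S > T) = 33/80.
Summing S·P(x,y) over outcomes with S > T gives 25/16.
E[S | S > T] = (25/16) / (33/80) = 125/33.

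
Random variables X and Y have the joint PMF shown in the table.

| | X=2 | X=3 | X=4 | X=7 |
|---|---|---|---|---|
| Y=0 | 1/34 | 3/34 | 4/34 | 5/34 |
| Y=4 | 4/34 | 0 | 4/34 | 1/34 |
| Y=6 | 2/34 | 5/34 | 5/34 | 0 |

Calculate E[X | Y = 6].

P(Y = 6) = 6/17.
Summing X·P(X=x,Y=y) over the conditioning event gives 39/34.
E[X | Y = 6] = (39/34) / (6/17) = 13/4.

13/4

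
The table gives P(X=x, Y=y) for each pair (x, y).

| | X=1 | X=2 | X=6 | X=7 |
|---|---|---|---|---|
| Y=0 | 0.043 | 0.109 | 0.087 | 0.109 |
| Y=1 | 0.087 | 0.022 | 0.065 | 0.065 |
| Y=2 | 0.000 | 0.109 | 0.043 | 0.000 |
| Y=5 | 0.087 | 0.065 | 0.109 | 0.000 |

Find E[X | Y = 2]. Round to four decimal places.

3.1316

P(Y = 2) = 0.152.
Σ X·P over the event = 2·(0.109) + 6·(0.043) = 0.476.
E[X | Y = 2] = (0.476) / (0.152) = 3.1316.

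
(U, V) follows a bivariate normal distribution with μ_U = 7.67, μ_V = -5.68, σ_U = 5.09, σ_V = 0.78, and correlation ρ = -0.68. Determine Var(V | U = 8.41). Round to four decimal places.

Var(V | U=x) = (1 − ρ²)·σ_V².
Var(V | U=8.41) = (0.78)²·(1 − (-0.68)²) = 0.6084·0.5376 = 0.3271.

0.3271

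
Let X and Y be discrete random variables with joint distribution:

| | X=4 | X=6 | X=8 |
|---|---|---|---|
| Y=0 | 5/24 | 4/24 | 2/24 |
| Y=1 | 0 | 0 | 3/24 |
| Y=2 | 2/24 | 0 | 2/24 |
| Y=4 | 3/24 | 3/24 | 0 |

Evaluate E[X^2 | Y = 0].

32

P(Y = 0) = 11/24.
Σ X^2·P over the event = 16·(5/24) + 36·(4/24) + 64·(2/24) = 44/3.
E[X^2 | Y = 0] = (44/3) / (11/24) = 32.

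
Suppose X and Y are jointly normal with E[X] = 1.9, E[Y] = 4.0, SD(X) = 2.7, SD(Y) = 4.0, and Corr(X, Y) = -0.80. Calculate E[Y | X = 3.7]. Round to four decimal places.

The regression of Y on X has slope ρ·σ_Y/σ_X and passes through (μ_X, μ_Y).
E[Y | X=3.7] = 4.0 + (-0.80)·(4.0/2.7)·(3.7 − (1.9)) = 4.0 + (-1.18519)·(1.8) = 1.8667.

1.8667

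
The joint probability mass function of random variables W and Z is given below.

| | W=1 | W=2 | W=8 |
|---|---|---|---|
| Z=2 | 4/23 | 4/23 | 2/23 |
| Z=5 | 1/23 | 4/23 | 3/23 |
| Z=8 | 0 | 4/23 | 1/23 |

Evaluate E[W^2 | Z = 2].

74/5

P(Z = 2) = 10/23.
Summing W^2·P(W=x,Z=y) over the conditioning event gives 148/23.
E[W^2 | Z = 2] = (148/23) / (10/23) = 74/5.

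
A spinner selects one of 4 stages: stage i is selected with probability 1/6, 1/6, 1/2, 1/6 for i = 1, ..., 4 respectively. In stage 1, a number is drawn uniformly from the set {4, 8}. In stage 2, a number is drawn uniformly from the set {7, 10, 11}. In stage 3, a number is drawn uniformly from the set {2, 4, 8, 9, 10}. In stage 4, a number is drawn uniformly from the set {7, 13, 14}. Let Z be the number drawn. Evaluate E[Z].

E[Z | stage 1] = (4+8)/2 = 6.
E[Z | stage 2] = (7+10+11)/3 = 28/3.
E[Z | stage 3] = (2+4+8+9+10)/5 = 33/5.
E[Z | stage 4] = (7+13+14)/3 = 34/3.
By the law of total expectation,
E[Z] = (1/6)·(6) + (1/6)·(28/3) + (1/2)·(33/5) + (1/6)·(34/3) = 697/90.

697/90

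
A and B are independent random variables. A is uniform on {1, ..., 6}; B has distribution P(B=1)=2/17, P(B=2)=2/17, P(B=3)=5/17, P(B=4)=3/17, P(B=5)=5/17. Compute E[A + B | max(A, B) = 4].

45/7

P(max(A, B) = 4) = 7/34.
Summing (A+B)·P(x,y) over outcomes with max(A, B) = 4 gives 45/34.
E[A + B | max(A, B) = 4] = (45/34) / (7/34) = 45/7.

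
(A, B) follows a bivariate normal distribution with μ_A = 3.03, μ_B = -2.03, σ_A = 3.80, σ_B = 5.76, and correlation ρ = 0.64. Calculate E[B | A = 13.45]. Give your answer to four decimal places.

8.0785

E[B | A=x] = μ_B + ρ(σ_B/σ_A)(x − μ_A) for jointly normal variables.
E[B | A=13.45] = -2.03 + (0.64)·(5.76/3.80)·(13.45 − (3.03)) = -2.03 + (0.97011)·(10.42) = 8.0785.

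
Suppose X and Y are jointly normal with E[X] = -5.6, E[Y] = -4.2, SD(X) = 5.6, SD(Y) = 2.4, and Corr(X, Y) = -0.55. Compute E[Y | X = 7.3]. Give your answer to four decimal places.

-7.2407

The regression of Y on X has slope ρ·σ_Y/σ_X and passes through (μ_X, μ_Y).
E[Y | X=7.3] = -4.2 + (-0.55)·(2.4/5.6)·(7.3 − (-5.6)) = -4.2 + (-0.23571)·(12.9) = -7.2407.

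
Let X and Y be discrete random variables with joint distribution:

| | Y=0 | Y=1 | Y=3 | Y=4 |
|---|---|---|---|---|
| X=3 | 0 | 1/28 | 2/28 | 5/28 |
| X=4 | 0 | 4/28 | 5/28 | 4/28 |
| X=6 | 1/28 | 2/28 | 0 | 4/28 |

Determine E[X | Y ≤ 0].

6

P(Y ≤ 0) = 1/28.
Summing X·P(X=x,Y=y) over the conditioning event gives 3/14.
E[X | Y ≤ 0] = (3/14) / (1/28) = 6.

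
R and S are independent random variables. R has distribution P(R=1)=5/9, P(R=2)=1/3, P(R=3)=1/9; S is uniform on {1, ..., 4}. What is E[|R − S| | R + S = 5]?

19/9

P(R + S = 5) = 1/4.
Summing |R−S|·P(x,y) over outcomes with R + S = 5 gives 19/36.
E[|R − S| | R + S = 5] = (19/36) / (1/4) = 19/9.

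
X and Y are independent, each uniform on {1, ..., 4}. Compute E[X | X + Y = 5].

5/2

P(X + Y = 5) = 1/4.
Summing X·P(x,y) over outcomes with X + Y = 5 gives 5/8.
E[X | X + Y = 5] = (5/8) / (1/4) = 5/2.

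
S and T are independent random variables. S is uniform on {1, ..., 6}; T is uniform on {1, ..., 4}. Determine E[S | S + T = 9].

Outcomes with S + T = 9: (5,4), (6,3), each with probability 1/24.
E[S | S + T = 9] = (5 + 6) / 2 = 11/2.

11/2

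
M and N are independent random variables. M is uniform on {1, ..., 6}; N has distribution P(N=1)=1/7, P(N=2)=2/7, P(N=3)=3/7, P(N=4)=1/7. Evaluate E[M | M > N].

P(M > N) = 4/7.
Summing M·P(x,y) over outcomes with M > N gives 8/3.
E[M | M > N] = (8/3) / (4/7) = 14/3.

14/3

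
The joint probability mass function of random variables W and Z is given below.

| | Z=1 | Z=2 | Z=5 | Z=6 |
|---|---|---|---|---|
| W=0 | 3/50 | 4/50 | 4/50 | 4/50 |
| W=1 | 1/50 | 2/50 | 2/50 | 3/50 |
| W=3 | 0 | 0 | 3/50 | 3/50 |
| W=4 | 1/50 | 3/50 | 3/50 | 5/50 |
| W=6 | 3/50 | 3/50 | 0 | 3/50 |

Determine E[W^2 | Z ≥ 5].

P(Z ≥ 5) = 3/5.
Summing W^2·P(W=x,Z=y) over the conditioning event gives 59/10.
E[W^2 | Z ≥ 5] = (59/10) / (3/5) = 59/6.

59/6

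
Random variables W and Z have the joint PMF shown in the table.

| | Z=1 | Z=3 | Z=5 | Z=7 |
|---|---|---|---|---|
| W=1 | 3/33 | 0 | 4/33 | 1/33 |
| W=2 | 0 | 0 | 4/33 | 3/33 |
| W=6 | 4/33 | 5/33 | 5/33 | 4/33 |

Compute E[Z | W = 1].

15/4

P(W = 1) = 8/33.
Σ Z·P over the event = 1·(3/33) + 5·(4/33) + 7·(1/33) = 10/11.
E[Z | W = 1] = (10/11) / (8/33) = 15/4.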